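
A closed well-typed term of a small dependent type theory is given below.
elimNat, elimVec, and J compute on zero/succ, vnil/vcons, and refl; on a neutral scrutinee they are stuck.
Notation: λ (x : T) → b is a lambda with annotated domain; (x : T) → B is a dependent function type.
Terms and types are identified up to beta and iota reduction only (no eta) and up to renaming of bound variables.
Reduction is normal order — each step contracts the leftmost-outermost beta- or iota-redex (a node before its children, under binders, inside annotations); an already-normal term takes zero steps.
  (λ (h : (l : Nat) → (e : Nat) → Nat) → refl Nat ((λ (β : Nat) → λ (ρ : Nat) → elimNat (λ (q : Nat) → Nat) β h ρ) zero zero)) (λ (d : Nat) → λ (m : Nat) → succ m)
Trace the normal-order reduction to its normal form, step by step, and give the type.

reduction (normal order):
  (λ (h : (l : Nat) → (e : Nat) → Nat) → refl Nat ((λ (β : Nat) → λ (ρ : Nat) → elimNat (λ (q : Nat) → Nat) β h ρ) zero zero)) (λ (d : Nat) → λ (m : Nat) → succ m)
  ~> refl Nat ((λ (h : Nat) → λ (l : Nat) → elimNat (λ (e : Nat) → Nat) h (λ (β : Nat) → λ (ρ : Nat) → succ ρ) l) zero zero)
  ~> refl Nat ((λ (h : Nat) → elimNat (λ (l : Nat) → Nat) zero (λ (e : Nat) → λ (β : Nat) → succ β) h) zero)
  ~> refl Nat (elimNat (λ (h : Nat) → Nat) zero (λ (l : Nat) → λ (e : Nat) → succ e) zero)
  ~> refl Nat zero
inferred type:
  Eq Nat zero zero


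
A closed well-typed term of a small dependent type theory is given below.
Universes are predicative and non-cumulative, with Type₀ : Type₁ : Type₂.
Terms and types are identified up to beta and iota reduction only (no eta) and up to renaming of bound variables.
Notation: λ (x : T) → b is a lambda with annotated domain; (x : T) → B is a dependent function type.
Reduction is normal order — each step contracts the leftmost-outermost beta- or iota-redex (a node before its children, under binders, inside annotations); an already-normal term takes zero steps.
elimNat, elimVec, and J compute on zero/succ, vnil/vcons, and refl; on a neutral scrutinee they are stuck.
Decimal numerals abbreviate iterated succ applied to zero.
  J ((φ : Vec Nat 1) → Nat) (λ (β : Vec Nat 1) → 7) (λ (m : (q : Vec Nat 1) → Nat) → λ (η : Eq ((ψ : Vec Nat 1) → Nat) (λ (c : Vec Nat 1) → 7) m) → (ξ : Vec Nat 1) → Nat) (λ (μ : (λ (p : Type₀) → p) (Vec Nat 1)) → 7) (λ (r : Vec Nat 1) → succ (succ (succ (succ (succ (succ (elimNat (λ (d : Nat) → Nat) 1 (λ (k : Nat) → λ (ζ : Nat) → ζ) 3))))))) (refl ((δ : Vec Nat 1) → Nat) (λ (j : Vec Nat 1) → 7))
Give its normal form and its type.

resulting normal form:
  λ (φ : Vec Nat 1) → 7
type:
  (φ : Vec Nat 1) → Nat
observation: contracting a J iota-redex first, the term normalizes in 2 steps.


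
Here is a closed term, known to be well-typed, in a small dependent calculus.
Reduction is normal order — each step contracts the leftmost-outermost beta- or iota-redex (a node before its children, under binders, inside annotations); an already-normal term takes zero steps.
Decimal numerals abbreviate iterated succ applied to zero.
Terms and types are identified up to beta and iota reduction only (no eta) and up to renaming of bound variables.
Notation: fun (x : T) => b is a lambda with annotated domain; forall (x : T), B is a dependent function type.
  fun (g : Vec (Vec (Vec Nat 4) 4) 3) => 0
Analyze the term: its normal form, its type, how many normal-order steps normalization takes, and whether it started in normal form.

reduced normal form:
  fun (g : Vec (Vec (Vec Nat 4) 4) 3) => 0
the term's type:
  forall (g : Vec (Vec (Vec Nat 4) 4) 3), Nat
reduction steps (normal order): 0
started in normal form: yes


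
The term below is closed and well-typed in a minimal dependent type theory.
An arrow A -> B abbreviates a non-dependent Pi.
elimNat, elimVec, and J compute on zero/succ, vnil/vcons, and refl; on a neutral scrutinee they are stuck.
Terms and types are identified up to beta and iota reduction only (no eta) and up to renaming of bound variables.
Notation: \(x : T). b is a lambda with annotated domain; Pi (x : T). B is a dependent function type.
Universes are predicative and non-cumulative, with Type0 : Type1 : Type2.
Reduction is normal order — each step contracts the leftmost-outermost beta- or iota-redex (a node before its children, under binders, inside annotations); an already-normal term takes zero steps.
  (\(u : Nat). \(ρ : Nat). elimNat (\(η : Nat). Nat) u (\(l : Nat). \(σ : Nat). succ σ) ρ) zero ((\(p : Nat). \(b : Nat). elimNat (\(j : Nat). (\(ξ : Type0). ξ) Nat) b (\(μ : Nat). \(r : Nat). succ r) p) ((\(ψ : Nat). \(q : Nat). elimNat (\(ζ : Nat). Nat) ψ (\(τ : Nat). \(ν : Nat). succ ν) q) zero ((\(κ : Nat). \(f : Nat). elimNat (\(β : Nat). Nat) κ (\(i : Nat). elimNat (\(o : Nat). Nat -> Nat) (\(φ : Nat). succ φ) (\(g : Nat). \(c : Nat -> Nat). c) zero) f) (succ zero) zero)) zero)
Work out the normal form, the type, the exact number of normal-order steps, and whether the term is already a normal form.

normal form:
  succ zero
type:
  Nat
reduction steps (normal order): 22
already normal: no
first redex: a beta-redex


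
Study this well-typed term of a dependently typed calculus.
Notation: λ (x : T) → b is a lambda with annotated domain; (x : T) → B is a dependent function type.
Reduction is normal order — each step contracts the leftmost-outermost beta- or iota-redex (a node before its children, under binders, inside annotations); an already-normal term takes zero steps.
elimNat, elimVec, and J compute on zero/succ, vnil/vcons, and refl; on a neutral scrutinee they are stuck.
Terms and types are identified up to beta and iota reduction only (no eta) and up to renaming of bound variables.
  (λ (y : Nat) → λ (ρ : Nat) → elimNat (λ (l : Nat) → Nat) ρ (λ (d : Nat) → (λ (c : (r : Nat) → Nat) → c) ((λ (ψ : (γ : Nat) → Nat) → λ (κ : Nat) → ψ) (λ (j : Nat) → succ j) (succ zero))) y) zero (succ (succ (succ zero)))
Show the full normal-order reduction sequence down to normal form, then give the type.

reduction (normal order):
  (λ (y : Nat) → λ (ρ : Nat) → elimNat (λ (l : Nat) → Nat) ρ (λ (d : Nat) → (λ (c : (r : Nat) → Nat) → c) ((λ (ψ : (γ : Nat) → Nat) → λ (κ : Nat) → ψ) (λ (j : Nat) → succ j) (succ zero))) y) zero (succ (succ (succ zero)))
  ~> (λ (y : Nat) → elimNat (λ (ρ : Nat) → Nat) y (λ (l : Nat) → (λ (d : (c : Nat) → Nat) → d) ((λ (r : (ψ : Nat) → Nat) → λ (γ : Nat) → r) (λ (κ : Nat) → succ κ) (succ zero))) zero) (succ (succ (succ zero)))
  ~> elimNat (λ (y : Nat) → Nat) (succ (succ (succ zero))) (λ (ρ : Nat) → (λ (l : (d : Nat) → Nat) → l) ((λ (c : (r : Nat) → Nat) → λ (ψ : Nat) → c) (λ (γ : Nat) → succ γ) (succ zero))) zero
  ~> succ (succ (succ zero))
the term's type:
  Nat


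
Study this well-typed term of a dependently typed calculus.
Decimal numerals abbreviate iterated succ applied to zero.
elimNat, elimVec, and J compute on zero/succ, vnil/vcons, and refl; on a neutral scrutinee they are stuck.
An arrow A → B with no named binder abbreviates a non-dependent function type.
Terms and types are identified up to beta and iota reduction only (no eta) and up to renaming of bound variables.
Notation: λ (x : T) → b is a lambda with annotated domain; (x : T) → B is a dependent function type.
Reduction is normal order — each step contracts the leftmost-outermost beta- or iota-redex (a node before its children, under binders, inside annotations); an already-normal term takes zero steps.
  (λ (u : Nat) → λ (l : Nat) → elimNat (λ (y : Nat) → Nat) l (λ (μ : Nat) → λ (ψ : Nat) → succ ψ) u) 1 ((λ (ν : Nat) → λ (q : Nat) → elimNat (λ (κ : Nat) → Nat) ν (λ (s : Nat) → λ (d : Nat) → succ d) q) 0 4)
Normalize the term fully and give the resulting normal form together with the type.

reduced normal form:
  5
the term's type:
  Nat
observation: 21 normal-order steps normalize the term, beginning with a beta-redex.


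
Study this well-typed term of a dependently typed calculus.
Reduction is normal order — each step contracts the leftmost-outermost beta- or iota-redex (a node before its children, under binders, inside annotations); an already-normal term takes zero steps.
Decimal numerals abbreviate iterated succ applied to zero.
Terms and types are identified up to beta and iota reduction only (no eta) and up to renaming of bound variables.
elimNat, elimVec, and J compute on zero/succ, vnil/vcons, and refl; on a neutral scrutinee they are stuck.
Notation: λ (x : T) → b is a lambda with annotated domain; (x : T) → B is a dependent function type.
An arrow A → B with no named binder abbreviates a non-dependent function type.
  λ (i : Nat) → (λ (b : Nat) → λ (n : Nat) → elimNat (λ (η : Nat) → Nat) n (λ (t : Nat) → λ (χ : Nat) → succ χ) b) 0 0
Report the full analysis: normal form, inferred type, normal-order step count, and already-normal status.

normal form:
  λ (i : Nat) → 0
the term's type:
  Nat → Nat
reduction steps (normal order): 3
started in normal form: no
first redex: a beta-redex


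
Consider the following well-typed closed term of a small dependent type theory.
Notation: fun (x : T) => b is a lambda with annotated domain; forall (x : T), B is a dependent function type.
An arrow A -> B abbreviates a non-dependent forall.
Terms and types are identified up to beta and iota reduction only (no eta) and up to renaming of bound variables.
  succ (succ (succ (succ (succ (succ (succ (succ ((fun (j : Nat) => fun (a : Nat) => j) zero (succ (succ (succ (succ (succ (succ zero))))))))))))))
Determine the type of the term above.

type:
  Nat


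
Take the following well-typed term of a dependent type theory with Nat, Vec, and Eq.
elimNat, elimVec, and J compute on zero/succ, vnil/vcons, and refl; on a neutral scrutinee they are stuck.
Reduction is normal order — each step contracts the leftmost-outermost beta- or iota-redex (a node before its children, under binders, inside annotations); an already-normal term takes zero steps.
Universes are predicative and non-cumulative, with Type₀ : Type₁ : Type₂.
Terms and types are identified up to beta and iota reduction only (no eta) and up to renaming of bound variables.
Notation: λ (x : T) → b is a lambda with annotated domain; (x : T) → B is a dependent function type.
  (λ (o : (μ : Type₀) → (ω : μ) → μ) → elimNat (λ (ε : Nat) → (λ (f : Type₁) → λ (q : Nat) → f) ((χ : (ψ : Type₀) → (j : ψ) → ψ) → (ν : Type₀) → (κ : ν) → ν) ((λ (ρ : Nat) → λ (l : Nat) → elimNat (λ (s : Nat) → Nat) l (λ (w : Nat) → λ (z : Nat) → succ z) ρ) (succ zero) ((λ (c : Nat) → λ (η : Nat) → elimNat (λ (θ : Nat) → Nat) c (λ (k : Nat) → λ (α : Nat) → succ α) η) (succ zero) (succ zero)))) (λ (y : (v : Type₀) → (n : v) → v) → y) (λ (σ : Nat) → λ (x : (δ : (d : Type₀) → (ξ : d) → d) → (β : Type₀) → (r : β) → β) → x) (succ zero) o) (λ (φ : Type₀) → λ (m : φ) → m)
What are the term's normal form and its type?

normal form:
  λ (o : Type₀) → λ (μ : o) → μ
type:
  (o : Type₀) → (μ : o) → o
observation: 6 normal-order steps separate the term from its normal form.


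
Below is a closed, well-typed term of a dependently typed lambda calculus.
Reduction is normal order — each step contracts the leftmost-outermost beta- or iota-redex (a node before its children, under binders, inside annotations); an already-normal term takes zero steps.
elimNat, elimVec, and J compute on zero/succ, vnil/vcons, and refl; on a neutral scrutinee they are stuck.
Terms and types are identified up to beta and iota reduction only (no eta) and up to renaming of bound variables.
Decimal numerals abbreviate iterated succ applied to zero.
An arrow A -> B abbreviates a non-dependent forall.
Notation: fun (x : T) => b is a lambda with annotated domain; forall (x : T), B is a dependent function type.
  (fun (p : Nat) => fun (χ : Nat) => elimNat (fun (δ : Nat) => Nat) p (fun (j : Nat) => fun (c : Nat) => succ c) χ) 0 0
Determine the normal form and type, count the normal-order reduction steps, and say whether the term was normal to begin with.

normal form:
  0
inferred type:
  Nat
normal-order step count: 3
term was already normal: no
first contracted redex: a beta-redex


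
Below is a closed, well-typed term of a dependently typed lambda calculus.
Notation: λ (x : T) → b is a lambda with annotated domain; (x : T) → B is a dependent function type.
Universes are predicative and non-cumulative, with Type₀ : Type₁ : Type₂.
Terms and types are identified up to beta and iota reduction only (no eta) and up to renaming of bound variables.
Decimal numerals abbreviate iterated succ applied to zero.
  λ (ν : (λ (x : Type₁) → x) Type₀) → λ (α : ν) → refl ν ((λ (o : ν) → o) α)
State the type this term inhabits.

type:
  (ν : Type₀) → (x : ν) → Eq ν x x


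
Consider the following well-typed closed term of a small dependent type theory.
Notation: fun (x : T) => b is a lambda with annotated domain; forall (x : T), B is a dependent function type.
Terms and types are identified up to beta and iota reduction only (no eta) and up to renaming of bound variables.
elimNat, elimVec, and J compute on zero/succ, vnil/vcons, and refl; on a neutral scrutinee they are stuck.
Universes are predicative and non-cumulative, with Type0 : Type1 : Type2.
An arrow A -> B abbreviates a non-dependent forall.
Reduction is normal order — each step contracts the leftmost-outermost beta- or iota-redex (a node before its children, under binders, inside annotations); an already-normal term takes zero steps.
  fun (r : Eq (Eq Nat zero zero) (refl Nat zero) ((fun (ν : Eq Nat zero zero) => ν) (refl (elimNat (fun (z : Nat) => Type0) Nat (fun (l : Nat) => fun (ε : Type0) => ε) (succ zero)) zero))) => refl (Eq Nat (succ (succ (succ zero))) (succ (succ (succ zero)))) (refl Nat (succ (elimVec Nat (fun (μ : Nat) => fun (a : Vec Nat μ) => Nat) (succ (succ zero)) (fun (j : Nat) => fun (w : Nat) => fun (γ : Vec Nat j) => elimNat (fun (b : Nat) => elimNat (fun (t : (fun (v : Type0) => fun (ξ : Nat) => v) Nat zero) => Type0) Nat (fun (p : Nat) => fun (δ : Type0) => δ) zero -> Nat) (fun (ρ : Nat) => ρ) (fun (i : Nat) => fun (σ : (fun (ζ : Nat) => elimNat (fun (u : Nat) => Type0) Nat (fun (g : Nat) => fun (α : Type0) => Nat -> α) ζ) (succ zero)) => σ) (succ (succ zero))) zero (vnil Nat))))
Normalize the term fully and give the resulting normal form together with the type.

normal form:
  fun (r : Eq (Eq Nat zero zero) (refl Nat zero) (refl Nat zero)) => refl (Eq Nat (succ (succ (succ zero))) (succ (succ (succ zero)))) (refl Nat (succ (succ (succ zero))))
type:
  Eq (Eq Nat zero zero) (refl Nat zero) (refl Nat zero) -> Eq (Eq Nat (succ (succ (succ zero))) (succ (succ (succ zero)))) (refl Nat (succ (succ (succ zero)))) (refl Nat (succ (succ (succ zero))))


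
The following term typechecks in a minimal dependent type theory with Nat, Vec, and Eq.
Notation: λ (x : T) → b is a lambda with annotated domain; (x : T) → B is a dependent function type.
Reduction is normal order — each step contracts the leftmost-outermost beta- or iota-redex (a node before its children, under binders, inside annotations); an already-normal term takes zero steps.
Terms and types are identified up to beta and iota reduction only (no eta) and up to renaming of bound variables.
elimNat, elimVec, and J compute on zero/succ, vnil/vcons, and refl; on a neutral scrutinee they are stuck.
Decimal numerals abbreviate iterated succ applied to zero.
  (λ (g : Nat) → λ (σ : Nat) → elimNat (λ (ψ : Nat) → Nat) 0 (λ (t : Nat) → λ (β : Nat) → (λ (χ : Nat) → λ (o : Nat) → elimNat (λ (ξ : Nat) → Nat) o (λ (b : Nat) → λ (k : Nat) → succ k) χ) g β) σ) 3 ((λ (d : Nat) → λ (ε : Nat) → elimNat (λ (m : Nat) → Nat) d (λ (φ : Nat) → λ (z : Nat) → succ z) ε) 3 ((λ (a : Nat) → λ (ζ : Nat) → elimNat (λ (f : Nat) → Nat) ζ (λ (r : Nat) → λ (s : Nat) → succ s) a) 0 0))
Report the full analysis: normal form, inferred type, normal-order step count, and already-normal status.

normal form:
  9
inferred type:
  Nat
steps to reach normal form (normal order): 30
started in normal form: no
first contracted redex: a beta-redex


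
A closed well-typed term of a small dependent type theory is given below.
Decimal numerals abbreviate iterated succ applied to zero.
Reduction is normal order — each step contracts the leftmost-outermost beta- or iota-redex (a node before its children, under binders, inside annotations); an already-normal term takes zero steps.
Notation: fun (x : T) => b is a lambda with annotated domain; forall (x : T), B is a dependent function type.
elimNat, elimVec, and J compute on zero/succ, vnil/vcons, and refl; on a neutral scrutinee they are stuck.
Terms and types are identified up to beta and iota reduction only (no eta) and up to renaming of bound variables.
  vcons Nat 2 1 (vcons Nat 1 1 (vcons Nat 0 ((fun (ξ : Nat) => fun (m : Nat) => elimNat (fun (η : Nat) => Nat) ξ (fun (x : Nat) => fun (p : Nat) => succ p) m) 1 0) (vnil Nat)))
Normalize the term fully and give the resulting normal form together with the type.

normal form:
  vcons Nat 2 1 (vcons Nat 1 1 (vcons Nat 0 1 (vnil Nat)))
inferred type:
  Vec Nat 3


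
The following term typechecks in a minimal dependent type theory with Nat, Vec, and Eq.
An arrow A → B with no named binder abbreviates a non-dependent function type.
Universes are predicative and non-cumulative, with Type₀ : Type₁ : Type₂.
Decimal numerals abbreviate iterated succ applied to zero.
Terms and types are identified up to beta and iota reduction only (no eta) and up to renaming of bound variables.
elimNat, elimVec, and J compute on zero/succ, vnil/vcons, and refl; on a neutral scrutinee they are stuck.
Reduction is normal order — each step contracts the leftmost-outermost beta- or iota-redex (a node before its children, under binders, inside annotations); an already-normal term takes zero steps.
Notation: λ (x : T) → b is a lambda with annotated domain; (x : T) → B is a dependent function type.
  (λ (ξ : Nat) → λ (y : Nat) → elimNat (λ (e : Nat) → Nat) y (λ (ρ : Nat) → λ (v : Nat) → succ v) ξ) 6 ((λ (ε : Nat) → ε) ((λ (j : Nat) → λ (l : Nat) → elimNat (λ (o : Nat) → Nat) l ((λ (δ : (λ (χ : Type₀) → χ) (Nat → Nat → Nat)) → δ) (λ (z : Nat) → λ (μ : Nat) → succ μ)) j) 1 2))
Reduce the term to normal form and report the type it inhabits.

resulting normal form:
  9
the term's type:
  Nat
observation: contracting a beta-redex first, the term normalizes in 29 steps.


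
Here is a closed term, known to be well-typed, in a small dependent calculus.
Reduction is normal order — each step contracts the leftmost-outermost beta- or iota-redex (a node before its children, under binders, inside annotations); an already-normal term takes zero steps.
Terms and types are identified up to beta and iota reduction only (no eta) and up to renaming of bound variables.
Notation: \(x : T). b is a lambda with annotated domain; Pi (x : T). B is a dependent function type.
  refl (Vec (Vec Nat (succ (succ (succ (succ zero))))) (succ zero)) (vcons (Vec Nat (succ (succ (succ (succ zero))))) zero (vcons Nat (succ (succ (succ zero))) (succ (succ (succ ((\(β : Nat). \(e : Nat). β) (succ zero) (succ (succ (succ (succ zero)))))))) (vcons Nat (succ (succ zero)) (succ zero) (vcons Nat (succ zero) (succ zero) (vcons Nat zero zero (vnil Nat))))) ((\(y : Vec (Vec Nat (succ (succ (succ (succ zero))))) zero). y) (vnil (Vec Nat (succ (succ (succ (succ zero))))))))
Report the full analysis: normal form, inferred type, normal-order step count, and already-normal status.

normal form:
  refl (Vec (Vec Nat (succ (succ (succ (succ zero))))) (succ zero)) (vcons (Vec Nat (succ (succ (succ (succ zero))))) zero (vcons Nat (succ (succ (succ zero))) (succ (succ (succ (succ zero)))) (vcons Nat (succ (succ zero)) (succ zero) (vcons Nat (succ zero) (succ zero) (vcons Nat zero zero (vnil Nat))))) (vnil (Vec Nat (succ (succ (succ (succ zero)))))))
the term's type:
  Eq (Vec (Vec Nat (succ (succ (succ (succ zero))))) (succ zero)) (vcons (Vec Nat (succ (succ (succ (succ zero))))) zero (vcons Nat (succ (succ (succ zero))) (succ (succ (succ (succ zero)))) (vcons Nat (succ (succ zero)) (succ zero) (vcons Nat (succ zero) (succ zero) (vcons Nat zero zero (vnil Nat))))) (vnil (Vec Nat (succ (succ (succ (succ zero))))))) (vcons (Vec Nat (succ (succ (succ (succ zero))))) zero (vcons Nat (succ (succ (succ zero))) (succ (succ (succ (succ zero)))) (vcons Nat (succ (succ zero)) (succ zero) (vcons Nat (succ zero) (succ zero) (vcons Nat zero zero (vnil Nat))))) (vnil (Vec Nat (succ (succ (succ (succ zero)))))))
reduction steps (normal order): 3
term was already normal: no
first contracted redex: a beta-redex


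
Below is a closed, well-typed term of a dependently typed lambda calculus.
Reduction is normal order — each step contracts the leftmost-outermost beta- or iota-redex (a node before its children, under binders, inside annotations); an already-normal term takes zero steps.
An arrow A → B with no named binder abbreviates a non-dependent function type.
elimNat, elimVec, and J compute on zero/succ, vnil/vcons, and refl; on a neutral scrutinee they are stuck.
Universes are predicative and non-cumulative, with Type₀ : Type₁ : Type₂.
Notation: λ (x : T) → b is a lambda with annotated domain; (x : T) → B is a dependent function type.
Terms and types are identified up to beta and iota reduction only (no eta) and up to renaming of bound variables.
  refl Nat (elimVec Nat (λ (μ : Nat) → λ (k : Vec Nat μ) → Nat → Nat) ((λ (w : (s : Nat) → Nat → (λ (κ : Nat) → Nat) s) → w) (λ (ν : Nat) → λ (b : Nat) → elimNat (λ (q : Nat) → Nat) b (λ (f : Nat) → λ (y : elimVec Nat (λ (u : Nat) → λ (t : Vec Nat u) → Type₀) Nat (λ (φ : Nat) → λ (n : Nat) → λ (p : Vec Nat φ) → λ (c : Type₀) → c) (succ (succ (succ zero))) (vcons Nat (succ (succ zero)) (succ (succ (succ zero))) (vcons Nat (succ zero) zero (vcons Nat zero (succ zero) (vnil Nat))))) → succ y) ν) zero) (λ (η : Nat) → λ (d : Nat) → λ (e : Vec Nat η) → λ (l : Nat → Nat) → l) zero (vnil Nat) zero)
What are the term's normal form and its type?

normal form:
  refl Nat zero
inferred type:
  Eq Nat zero zero
observation: the term reaches its normal form after 5 normal-order steps.


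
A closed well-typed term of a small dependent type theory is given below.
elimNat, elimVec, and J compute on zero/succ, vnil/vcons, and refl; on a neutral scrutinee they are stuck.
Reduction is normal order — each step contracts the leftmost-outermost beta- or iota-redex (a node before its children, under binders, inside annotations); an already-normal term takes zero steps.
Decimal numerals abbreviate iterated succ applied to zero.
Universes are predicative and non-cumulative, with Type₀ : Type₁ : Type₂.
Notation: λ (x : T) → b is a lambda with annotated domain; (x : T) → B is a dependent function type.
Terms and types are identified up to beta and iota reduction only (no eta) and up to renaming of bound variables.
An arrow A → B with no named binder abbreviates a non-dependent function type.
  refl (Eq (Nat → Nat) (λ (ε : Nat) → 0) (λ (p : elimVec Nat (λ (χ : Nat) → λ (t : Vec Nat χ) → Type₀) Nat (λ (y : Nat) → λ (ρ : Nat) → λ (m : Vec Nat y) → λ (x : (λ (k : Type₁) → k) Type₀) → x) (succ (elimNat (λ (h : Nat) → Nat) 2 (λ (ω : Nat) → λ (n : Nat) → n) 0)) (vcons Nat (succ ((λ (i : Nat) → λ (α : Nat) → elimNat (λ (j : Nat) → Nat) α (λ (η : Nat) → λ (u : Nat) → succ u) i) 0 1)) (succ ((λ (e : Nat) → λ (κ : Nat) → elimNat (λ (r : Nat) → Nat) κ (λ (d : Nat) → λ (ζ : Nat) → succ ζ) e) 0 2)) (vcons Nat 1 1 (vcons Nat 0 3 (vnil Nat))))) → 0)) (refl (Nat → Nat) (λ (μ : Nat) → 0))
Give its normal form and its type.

normal form:
  refl (Eq (Nat → Nat) (λ (ε : Nat) → 0) (λ (p : Nat) → 0)) (refl (Nat → Nat) (λ (χ : Nat) → 0))
inferred type:
  Eq (Eq (Nat → Nat) (λ (ε : Nat) → 0) (λ (p : Nat) → 0)) (refl (Nat → Nat) (λ (χ : Nat) → 0)) (refl (Nat → Nat) (λ (t : Nat) → 0))
observation: 16 normal-order steps separate the term from its normal form.


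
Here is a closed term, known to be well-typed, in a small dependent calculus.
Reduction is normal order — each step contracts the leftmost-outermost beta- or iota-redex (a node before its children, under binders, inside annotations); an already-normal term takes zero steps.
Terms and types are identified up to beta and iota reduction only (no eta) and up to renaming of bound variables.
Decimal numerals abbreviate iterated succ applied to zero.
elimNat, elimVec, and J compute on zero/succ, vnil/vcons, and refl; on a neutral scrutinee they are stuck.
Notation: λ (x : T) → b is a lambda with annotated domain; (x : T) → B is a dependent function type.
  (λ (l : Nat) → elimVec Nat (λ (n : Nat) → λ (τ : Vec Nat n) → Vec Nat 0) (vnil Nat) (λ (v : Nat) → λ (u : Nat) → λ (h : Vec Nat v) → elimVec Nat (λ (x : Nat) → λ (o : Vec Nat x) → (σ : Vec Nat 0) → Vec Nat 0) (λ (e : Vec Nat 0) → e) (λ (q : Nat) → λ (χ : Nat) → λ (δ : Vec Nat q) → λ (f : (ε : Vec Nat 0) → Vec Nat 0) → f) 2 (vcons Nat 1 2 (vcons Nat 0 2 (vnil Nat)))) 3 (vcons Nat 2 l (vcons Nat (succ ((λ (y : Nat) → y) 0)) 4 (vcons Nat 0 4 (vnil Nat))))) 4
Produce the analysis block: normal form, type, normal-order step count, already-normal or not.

normal form:
  vnil Nat
the term's type:
  Vec Nat 0
normal-order step count: 50
term was already normal: no
first contracted redex: a beta-redex


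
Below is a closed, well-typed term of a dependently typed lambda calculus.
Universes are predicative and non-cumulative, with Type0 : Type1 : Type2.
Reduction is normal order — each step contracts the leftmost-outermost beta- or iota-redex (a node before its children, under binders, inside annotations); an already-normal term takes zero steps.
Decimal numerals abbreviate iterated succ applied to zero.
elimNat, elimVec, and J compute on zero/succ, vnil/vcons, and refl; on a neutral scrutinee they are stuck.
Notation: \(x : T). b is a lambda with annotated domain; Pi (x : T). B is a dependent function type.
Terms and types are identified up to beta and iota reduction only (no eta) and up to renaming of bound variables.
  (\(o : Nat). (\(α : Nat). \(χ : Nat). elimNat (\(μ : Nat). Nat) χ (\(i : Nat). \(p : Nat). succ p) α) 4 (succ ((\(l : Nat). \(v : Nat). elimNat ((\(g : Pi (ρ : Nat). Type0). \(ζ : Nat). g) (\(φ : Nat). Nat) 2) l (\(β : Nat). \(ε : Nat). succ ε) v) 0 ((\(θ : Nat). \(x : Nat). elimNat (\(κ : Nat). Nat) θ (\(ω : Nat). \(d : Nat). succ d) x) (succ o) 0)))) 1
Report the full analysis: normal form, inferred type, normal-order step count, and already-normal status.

resulting normal form:
  7
type:
  Nat
steps to reach normal form (normal order): 30
started in normal form: no
first contracted redex: a beta-redex


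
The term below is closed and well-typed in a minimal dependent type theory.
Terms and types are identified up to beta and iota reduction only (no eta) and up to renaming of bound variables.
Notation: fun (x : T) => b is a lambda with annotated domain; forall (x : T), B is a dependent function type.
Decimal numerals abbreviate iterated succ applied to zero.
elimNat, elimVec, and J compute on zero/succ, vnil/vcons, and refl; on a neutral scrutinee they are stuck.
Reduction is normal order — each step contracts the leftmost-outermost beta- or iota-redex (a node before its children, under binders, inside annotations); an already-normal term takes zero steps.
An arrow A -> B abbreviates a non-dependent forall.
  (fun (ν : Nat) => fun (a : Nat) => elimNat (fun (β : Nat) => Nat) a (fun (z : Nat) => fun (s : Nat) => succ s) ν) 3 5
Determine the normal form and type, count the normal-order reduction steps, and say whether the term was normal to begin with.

resulting normal form:
  8
type:
  Nat
steps to reach normal form (normal order): 12
started in normal form: no
first redex: a beta-redex


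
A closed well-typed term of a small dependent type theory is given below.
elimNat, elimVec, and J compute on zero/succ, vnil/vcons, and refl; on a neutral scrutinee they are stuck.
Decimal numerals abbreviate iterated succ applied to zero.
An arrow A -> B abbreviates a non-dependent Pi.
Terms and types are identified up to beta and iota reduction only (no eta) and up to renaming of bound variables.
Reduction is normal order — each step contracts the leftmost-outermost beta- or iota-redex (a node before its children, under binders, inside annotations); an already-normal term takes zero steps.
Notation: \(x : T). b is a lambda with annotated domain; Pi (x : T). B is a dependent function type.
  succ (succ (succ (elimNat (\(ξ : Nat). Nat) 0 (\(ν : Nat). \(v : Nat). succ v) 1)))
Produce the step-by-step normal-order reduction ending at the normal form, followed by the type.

normal-order reduction sequence:
  succ (succ (succ (elimNat (\(ξ : Nat). Nat) 0 (\(ν : Nat). \(v : Nat). succ v) 1)))
  ~> succ (succ (succ ((\(ξ : Nat). \(ν : Nat). succ ν) 0 (elimNat (\(v : Nat). Nat) 0 (\(k : Nat). \(l : Nat). succ l) 0))))
  ~> succ (succ (succ ((\(ξ : Nat). succ ξ) (elimNat (\(ν : Nat). Nat) 0 (\(v : Nat). \(k : Nat). succ k) 0))))
  ~> succ (succ (succ (succ (elimNat (\(ξ : Nat). Nat) 0 (\(ν : Nat). \(v : Nat). succ v) 0))))
  ~> 4
inferred type:
  Nat


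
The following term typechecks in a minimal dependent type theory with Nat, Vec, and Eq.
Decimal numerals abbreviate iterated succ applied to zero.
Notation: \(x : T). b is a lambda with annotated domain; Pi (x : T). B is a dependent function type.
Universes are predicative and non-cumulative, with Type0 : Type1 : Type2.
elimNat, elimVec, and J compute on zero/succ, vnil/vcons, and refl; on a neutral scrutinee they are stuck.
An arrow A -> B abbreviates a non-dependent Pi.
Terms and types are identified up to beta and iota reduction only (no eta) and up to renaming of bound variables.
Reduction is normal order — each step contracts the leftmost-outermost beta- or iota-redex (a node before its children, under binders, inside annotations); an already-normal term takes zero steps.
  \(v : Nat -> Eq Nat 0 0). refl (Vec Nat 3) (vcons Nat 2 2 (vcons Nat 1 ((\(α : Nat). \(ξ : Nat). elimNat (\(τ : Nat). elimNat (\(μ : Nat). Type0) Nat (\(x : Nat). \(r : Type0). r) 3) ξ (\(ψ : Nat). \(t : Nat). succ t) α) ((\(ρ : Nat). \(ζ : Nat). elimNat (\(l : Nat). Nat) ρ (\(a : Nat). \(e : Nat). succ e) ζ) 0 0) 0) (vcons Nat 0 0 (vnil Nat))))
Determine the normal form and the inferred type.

resulting normal form:
  \(v : Nat -> Eq Nat 0 0). refl (Vec Nat 3) (vcons Nat 2 2 (vcons Nat 1 0 (vcons Nat 0 0 (vnil Nat))))
the term's type:
  (Nat -> Eq Nat 0 0) -> Eq (Vec Nat 3) (vcons Nat 2 2 (vcons Nat 1 0 (vcons Nat 0 0 (vnil Nat)))) (vcons Nat 2 2 (vcons Nat 1 0 (vcons Nat 0 0 (vnil Nat))))
observation: the leftmost-outermost redex is a beta-redex, and normalization takes 16 steps.


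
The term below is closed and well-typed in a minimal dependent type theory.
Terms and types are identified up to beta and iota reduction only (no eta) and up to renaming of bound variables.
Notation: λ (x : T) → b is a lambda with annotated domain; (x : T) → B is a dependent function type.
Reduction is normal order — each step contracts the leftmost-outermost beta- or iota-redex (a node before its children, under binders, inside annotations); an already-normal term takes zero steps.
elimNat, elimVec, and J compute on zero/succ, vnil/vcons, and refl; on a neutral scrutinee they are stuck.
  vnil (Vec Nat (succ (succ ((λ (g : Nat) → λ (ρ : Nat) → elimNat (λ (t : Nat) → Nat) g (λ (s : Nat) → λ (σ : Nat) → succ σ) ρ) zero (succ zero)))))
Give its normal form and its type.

resulting normal form:
  vnil (Vec Nat (succ (succ (succ zero))))
the term's type:
  Vec (Vec Nat (succ (succ (succ zero)))) zero
observation: reduction starts at a beta-redex, and 6 normal-order steps reach the normal form.


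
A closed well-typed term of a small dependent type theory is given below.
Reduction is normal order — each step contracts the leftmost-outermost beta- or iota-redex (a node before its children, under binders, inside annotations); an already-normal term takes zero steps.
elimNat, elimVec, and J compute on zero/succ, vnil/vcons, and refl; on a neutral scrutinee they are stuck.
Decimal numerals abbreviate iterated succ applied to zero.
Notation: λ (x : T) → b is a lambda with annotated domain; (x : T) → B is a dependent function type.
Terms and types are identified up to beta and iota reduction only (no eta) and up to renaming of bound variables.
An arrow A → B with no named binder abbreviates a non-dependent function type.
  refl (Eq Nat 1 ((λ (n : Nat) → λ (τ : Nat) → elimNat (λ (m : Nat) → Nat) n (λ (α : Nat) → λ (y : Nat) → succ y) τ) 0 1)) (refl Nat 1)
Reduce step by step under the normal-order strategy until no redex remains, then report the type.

reduction (normal order):
  refl (Eq Nat 1 ((λ (n : Nat) → λ (τ : Nat) → elimNat (λ (m : Nat) → Nat) n (λ (α : Nat) → λ (y : Nat) → succ y) τ) 0 1)) (refl Nat 1)
  ~> refl (Eq Nat 1 ((λ (n : Nat) → elimNat (λ (τ : Nat) → Nat) 0 (λ (m : Nat) → λ (α : Nat) → succ α) n) 1)) (refl Nat 1)
  ~> refl (Eq Nat 1 (elimNat (λ (n : Nat) → Nat) 0 (λ (τ : Nat) → λ (m : Nat) → succ m) 1)) (refl Nat 1)
  ~> refl (Eq Nat 1 ((λ (n : Nat) → λ (τ : Nat) → succ τ) 0 (elimNat (λ (m : Nat) → Nat) 0 (λ (α : Nat) → λ (y : Nat) → succ y) 0))) (refl Nat 1)
  ~> refl (Eq Nat 1 ((λ (n : Nat) → succ n) (elimNat (λ (τ : Nat) → Nat) 0 (λ (m : Nat) → λ (α : Nat) → succ α) 0))) (refl Nat 1)
  ~> refl (Eq Nat 1 (succ (elimNat (λ (n : Nat) → Nat) 0 (λ (τ : Nat) → λ (m : Nat) → succ m) 0))) (refl Nat 1)
  ~> refl (Eq Nat 1 1) (refl Nat 1)
type:
  Eq (Eq Nat 1 1) (refl Nat 1) (refl Nat 1)


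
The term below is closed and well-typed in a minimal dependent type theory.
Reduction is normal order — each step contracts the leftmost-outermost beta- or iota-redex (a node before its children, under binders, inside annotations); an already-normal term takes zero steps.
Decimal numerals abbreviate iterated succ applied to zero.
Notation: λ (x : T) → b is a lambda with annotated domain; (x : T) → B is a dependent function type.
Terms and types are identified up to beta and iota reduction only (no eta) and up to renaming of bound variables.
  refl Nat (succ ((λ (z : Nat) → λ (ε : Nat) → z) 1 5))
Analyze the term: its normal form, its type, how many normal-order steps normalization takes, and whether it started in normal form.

normal form:
  refl Nat 2
inferred type:
  Eq Nat 2 2
normal-order step count: 2
already normal: no
first redex: a beta-redex


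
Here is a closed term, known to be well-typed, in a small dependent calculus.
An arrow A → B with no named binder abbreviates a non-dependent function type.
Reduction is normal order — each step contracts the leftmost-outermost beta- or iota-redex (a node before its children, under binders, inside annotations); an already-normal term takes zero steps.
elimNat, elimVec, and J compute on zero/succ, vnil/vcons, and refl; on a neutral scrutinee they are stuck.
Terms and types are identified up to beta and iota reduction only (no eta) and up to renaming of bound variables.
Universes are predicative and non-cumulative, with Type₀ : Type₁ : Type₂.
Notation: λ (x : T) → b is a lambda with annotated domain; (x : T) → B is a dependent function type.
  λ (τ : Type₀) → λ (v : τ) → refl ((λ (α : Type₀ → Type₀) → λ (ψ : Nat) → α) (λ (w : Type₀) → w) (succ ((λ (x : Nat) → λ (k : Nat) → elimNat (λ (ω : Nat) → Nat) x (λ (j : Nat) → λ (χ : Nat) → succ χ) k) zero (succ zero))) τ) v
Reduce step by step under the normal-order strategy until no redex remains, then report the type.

normal-order reduction:
  λ (τ : Type₀) → λ (v : τ) → refl ((λ (α : Type₀ → Type₀) → λ (ψ : Nat) → α) (λ (w : Type₀) → w) (succ ((λ (x : Nat) → λ (k : Nat) → elimNat (λ (ω : Nat) → Nat) x (λ (j : Nat) → λ (χ : Nat) → succ χ) k) zero (succ zero))) τ) v
  ~> λ (τ : Type₀) → λ (v : τ) → refl ((λ (α : Nat) → λ (ψ : Type₀) → ψ) (succ ((λ (w : Nat) → λ (x : Nat) → elimNat (λ (k : Nat) → Nat) w (λ (ω : Nat) → λ (j : Nat) → succ j) x) zero (succ zero))) τ) v
  ~> λ (τ : Type₀) → λ (v : τ) → refl ((λ (α : Type₀) → α) τ) v
  ~> λ (τ : Type₀) → λ (v : τ) → refl τ v
inferred type:
  (τ : Type₀) → (v : τ) → Eq τ v v


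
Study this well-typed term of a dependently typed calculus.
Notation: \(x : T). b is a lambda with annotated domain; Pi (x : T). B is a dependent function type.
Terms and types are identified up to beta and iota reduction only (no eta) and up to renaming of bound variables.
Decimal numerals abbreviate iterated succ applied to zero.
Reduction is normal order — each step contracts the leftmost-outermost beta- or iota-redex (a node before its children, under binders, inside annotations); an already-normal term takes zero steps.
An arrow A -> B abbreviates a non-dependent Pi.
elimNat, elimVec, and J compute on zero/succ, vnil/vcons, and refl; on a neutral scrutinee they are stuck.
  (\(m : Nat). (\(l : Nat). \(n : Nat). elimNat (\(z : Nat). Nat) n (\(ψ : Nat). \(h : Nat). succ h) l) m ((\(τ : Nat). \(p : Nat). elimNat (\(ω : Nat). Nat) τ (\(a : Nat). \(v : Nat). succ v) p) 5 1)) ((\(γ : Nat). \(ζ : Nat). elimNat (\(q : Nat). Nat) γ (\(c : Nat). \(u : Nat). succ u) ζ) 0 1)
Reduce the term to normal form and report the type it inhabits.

normal form:
  7
the term's type:
  Nat
observation: reduction starts at a beta-redex, and 19 normal-order steps reach the normal form.


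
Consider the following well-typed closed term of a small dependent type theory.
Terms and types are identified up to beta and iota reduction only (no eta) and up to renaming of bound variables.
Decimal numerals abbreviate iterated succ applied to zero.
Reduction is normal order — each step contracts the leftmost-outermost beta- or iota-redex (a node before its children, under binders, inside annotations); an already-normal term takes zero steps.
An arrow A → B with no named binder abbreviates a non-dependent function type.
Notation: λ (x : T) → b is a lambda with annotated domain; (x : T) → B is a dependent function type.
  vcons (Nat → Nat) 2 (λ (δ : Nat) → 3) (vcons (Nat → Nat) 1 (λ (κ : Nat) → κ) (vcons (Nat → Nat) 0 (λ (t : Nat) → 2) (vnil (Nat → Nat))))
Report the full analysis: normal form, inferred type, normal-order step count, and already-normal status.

reduced normal form:
  vcons (Nat → Nat) 2 (λ (δ : Nat) → 3) (vcons (Nat → Nat) 1 (λ (κ : Nat) → κ) (vcons (Nat → Nat) 0 (λ (t : Nat) → 2) (vnil (Nat → Nat))))
the term's type:
  Vec (Nat → Nat) 3
steps to reach normal form (normal order): 0
already normal: yes


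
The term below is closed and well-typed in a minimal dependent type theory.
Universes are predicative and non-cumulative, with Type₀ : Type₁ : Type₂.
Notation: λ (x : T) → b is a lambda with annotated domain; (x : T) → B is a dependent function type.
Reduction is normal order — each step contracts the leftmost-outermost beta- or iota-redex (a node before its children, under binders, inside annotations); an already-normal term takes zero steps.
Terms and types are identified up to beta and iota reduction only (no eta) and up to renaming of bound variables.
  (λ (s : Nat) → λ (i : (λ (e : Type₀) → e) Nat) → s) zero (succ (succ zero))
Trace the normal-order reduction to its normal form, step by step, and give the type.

reduction (normal order):
  (λ (s : Nat) → λ (i : (λ (e : Type₀) → e) Nat) → s) zero (succ (succ zero))
  ~> (λ (s : (λ (i : Type₀) → i) Nat) → zero) (succ (succ zero))
  ~> zero
type:
  Nat
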